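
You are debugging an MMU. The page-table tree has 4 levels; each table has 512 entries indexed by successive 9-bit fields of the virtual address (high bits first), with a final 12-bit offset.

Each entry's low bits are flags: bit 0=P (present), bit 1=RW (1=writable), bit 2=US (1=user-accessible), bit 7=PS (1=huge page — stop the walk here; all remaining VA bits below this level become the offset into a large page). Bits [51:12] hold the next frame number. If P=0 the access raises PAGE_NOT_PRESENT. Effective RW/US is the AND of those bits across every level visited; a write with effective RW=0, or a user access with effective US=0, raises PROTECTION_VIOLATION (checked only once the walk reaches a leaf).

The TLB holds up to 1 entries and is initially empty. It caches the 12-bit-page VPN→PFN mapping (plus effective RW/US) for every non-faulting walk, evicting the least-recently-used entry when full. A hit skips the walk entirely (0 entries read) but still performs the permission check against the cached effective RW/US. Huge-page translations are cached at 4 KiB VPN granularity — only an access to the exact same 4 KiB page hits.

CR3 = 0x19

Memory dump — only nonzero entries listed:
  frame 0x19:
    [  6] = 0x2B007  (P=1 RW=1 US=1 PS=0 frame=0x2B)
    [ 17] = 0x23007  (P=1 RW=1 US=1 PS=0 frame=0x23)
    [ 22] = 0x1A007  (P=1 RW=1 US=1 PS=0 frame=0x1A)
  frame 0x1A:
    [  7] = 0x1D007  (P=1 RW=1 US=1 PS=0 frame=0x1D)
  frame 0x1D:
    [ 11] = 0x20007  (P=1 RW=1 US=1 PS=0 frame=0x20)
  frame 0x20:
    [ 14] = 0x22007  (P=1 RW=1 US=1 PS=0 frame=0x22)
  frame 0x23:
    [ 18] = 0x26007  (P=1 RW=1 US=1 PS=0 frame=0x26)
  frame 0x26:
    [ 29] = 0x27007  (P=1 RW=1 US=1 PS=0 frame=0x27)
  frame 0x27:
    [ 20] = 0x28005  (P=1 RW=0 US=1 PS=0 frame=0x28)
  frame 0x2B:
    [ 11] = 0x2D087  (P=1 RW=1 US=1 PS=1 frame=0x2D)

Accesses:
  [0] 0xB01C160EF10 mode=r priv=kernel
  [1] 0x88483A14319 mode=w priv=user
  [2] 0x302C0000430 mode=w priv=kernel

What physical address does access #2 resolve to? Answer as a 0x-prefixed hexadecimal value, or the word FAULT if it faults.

Per-access translation:
#0 VA=0xB01C160EF10 (r,kernel):
  L0 @0x19[22] → 0x1A007  P=1,RW=1,US=1,PS=0
  L1 @0x1A[7] → 0x1D007  P=1,RW=1,US=1,PS=0
  L2 @0x1D[11] → 0x20007  P=1,RW=1,US=1,PS=0
  L3 @0x20[14] → 0x22007  P=1,RW=1,US=1,PS=0
  → PA=0x22F10  (4 entries read)
#1 VA=0x88483A14319 (w,user):
  L0 @0x19[17] → 0x23007  P=1,RW=1,US=1,PS=0
  L1 @0x23[18] → 0x26007  P=1,RW=1,US=1,PS=0
  L2 @0x26[29] → 0x27007  P=1,RW=1,US=1,PS=0
  L3 @0x27[20] → 0x28005  P=1,RW=0,US=1,PS=0
  → PROTECTION_VIOLATION  (4 entries read)
#2 VA=0x302C0000430 (w,kernel):
  L0 @0x19[6] → 0x2B007  P=1,RW=1,US=1,PS=0
  L1 @0x2B[11] → 0x2D087  P=1,RW=1,US=1,PS=1
  → PA=0x2D430 (huge @L1)  (2 entries read)

Access #2 PA: 0x2D430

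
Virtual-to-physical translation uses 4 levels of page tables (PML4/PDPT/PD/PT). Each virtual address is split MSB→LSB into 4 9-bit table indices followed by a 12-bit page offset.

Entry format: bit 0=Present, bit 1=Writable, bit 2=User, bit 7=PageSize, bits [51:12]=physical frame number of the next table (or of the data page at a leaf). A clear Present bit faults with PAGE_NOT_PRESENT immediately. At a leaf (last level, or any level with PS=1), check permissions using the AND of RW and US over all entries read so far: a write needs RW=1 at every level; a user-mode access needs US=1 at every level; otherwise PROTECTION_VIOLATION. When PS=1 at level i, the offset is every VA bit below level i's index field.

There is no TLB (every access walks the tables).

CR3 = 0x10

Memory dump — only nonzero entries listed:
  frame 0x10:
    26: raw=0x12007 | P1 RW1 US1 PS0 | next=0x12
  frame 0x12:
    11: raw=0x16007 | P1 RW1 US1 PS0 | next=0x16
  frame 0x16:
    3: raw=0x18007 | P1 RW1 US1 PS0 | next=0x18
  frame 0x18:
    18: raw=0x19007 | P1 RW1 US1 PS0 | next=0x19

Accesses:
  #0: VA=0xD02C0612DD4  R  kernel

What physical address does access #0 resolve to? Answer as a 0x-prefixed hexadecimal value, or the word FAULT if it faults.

Walk each access:
#0 VA=0xD02C0612DD4 (r,kernel):
  lvl0: tbl 0x10, slot 26 ⇒ 0x12007 (P1/RW1/US1/PS0)
  lvl1: tbl 0x12, slot 11 ⇒ 0x16007 (P1/RW1/US1/PS0)
  lvl2: tbl 0x16, slot 3 ⇒ 0x18007 (P1/RW1/US1/PS0)
  lvl3: tbl 0x18, slot 18 ⇒ 0x19007 (P1/RW1/US1/PS0)
  ✓ 0x19DD4  — 4 lookups

Access #0 PA: 0x19DD4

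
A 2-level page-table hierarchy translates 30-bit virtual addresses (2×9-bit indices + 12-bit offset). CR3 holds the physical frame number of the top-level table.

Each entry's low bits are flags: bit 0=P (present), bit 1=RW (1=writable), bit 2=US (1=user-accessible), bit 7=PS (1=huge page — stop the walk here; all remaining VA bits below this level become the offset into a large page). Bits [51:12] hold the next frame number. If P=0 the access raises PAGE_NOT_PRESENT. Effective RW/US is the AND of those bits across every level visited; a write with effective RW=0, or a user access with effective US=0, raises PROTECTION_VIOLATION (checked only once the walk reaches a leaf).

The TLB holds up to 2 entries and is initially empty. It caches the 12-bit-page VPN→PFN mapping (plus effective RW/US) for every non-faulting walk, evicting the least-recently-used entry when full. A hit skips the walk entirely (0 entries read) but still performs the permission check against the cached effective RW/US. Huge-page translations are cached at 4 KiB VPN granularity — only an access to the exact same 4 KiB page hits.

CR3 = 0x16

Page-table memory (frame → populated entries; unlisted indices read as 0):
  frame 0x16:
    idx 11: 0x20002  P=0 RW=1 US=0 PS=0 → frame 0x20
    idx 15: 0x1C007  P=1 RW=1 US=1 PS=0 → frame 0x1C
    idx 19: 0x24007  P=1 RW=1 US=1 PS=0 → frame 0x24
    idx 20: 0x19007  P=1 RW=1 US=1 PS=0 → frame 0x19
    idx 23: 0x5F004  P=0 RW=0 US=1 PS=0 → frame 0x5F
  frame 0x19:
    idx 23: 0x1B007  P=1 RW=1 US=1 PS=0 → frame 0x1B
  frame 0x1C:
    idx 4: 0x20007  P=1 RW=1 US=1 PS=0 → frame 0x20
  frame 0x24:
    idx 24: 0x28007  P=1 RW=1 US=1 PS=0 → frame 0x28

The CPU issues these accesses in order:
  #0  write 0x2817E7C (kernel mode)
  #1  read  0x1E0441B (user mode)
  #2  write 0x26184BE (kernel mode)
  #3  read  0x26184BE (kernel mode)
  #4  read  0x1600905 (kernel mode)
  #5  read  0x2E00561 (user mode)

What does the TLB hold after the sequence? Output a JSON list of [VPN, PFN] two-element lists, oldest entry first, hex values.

Per-access translation:
#0 VA=0x2817E7C (w,kernel):
  [0] read 0x16 idx=20: raw=0x19007 flags P=1 W=1 U=1 S=0
  [1] read 0x19 idx=23: raw=0x1B007 flags P=1 W=1 U=1 S=0
  ✓ 0x1BE7C  — 2 lookups
#1 VA=0x1E0441B (r,user):
  [0] read 0x16 idx=15: raw=0x1C007 flags P=1 W=1 U=1 S=0
  [1] read 0x1C idx=4: raw=0x20007 flags P=1 W=1 U=1 S=0
  ✓ 0x2041B  — 2 lookups
#2 VA=0x26184BE (w,kernel):
  [0] read 0x16 idx=19: raw=0x24007 flags P=1 W=1 U=1 S=0
  [1] read 0x24 idx=24: raw=0x28007 flags P=1 W=1 U=1 S=0
  ✓ 0x284BE  — 2 lookups
#3 VA=0x26184BE (r,kernel):
  TLB hit vpn=0x2618 → PA=0x284BE
#4 VA=0x1600905 (r,kernel):
  [0] read 0x16 idx=11: raw=0x20002 flags P=0 W=1 U=0 S=0
  → PAGE_NOT_PRESENT  (1 entries read)
#5 VA=0x2E00561 (r,user):
  [0] read 0x16 idx=23: raw=0x5F004 flags P=0 W=0 U=1 S=0
  → PAGE_NOT_PRESENT  (1 entries read)

TLB: [["0x1E04", "0x20"], ["0x2618", "0x28"]]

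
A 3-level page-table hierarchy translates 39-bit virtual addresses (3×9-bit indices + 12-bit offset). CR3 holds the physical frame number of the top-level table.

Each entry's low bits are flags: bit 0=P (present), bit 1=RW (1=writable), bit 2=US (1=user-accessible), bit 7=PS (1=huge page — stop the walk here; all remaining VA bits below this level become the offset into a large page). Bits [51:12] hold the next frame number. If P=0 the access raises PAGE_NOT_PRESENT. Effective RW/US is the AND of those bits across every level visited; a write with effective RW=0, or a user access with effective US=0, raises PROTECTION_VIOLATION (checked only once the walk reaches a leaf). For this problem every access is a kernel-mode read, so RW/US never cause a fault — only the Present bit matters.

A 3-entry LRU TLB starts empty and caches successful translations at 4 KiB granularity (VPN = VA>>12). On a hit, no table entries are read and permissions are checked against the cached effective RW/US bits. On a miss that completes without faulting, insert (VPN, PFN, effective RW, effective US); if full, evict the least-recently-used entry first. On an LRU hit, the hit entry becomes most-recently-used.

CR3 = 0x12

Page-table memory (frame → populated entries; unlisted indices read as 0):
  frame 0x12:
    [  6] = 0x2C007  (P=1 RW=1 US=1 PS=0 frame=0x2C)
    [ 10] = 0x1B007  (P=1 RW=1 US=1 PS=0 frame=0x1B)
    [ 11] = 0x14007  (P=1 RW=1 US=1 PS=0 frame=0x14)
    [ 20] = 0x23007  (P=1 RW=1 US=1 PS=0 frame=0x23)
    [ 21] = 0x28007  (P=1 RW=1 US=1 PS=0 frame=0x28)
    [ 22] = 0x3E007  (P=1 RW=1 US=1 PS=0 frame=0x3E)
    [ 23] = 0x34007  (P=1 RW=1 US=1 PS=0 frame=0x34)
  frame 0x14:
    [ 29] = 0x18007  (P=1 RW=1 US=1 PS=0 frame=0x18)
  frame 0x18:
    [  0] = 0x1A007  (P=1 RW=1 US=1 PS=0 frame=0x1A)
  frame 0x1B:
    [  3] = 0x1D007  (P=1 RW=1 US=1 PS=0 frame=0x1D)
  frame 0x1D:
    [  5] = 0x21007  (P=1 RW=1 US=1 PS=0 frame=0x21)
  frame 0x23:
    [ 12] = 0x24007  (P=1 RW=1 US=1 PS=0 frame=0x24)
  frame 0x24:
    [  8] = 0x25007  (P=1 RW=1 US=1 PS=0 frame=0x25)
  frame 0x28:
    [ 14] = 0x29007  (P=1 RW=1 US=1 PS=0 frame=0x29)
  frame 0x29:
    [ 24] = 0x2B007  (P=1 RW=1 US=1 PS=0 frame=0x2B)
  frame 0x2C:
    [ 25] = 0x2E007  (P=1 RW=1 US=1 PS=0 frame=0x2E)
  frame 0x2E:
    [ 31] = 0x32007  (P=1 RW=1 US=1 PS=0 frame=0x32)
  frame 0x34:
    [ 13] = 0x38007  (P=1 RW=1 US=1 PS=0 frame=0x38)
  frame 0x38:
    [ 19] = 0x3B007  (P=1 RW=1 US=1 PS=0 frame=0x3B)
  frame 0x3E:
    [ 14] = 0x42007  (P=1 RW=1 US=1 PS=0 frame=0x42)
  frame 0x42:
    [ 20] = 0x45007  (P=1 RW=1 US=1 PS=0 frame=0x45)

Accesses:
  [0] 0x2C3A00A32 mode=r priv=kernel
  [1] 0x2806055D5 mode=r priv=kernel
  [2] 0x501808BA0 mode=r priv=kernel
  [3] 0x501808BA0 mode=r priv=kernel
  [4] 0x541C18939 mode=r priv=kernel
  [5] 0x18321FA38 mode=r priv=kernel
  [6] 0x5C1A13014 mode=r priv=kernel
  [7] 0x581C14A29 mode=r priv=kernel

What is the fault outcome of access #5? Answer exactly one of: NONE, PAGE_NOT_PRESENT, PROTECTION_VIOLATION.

Trace:
#0 VA=0x2C3A00A32 (r,kernel):
  L0: frame=0x12 idx=11 entry=0x14007 [P=1 RW=1 US=1 PS=0]
  L1: frame=0x14 idx=29 entry=0x18007 [P=1 RW=1 US=1 PS=0]
  L2: frame=0x18 idx=0 entry=0x1A007 [P=1 RW=1 US=1 PS=0]
  → PA=0x1AA32  (3 entries read)
#1 VA=0x2806055D5 (r,kernel):
  L0: frame=0x12 idx=10 entry=0x1B007 [P=1 RW=1 US=1 PS=0]
  L1: frame=0x1B idx=3 entry=0x1D007 [P=1 RW=1 US=1 PS=0]
  L2: frame=0x1D idx=5 entry=0x21007 [P=1 RW=1 US=1 PS=0]
  → PA=0x215D5  (3 entries read)
#2 VA=0x501808BA0 (r,kernel):
  L0: frame=0x12 idx=20 entry=0x23007 [P=1 RW=1 US=1 PS=0]
  L1: frame=0x23 idx=12 entry=0x24007 [P=1 RW=1 US=1 PS=0]
  L2: frame=0x24 idx=8 entry=0x25007 [P=1 RW=1 US=1 PS=0]
  → PA=0x25BA0  (3 entries read)
#3 VA=0x501808BA0 (r,kernel):
  TLB hit vpn=0x501808 → PA=0x25BA0
#4 VA=0x541C18939 (r,kernel):
  L0: frame=0x12 idx=21 entry=0x28007 [P=1 RW=1 US=1 PS=0]
  L1: frame=0x28 idx=14 entry=0x29007 [P=1 RW=1 US=1 PS=0]
  L2: frame=0x29 idx=24 entry=0x2B007 [P=1 RW=1 US=1 PS=0]
  → PA=0x2B939  (3 entries read)
#5 VA=0x18321FA38 (r,kernel):
  L0: frame=0x12 idx=6 entry=0x2C007 [P=1 RW=1 US=1 PS=0]
  L1: frame=0x2C idx=25 entry=0x2E007 [P=1 RW=1 US=1 PS=0]
  L2: frame=0x2E idx=31 entry=0x32007 [P=1 RW=1 US=1 PS=0]
  → PA=0x32A38  (3 entries read)
#6 VA=0x5C1A13014 (r,kernel):
  L0: frame=0x12 idx=23 entry=0x34007 [P=1 RW=1 US=1 PS=0]
  L1: frame=0x34 idx=13 entry=0x38007 [P=1 RW=1 US=1 PS=0]
  L2: frame=0x38 idx=19 entry=0x3B007 [P=1 RW=1 US=1 PS=0]
  → PA=0x3B014  (3 entries read)
#7 VA=0x581C14A29 (r,kernel):
  L0: frame=0x12 idx=22 entry=0x3E007 [P=1 RW=1 US=1 PS=0]
  L1: frame=0x3E idx=14 entry=0x42007 [P=1 RW=1 US=1 PS=0]
  L2: frame=0x42 idx=20 entry=0x45007 [P=1 RW=1 US=1 PS=0]
  → PA=0x45A29  (3 entries read)

Access #5 fault: NONE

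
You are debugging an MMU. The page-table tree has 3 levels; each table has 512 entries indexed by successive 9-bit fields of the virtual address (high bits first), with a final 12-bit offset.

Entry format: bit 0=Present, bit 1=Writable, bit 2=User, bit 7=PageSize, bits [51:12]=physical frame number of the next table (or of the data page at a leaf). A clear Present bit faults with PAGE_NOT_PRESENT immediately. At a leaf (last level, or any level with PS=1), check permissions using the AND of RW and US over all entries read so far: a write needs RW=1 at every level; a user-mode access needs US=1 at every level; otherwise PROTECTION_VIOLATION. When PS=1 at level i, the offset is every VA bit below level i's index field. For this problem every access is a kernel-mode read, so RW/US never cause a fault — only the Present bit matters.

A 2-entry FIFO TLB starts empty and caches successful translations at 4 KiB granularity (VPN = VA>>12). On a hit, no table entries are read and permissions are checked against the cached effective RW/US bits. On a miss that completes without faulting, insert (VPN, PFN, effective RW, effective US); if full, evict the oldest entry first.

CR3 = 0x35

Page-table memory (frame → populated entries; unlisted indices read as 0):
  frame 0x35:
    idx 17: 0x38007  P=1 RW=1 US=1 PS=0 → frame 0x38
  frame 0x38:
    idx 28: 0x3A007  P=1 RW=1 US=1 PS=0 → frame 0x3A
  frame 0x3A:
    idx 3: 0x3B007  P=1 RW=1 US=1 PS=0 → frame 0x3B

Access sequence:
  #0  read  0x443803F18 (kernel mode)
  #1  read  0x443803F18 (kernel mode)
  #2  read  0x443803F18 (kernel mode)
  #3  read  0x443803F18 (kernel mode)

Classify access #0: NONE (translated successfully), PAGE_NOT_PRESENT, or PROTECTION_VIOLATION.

Trace:
#0 VA=0x443803F18 (r,kernel):
  lvl0: tbl 0x35, slot 17 ⇒ 0x38007 (P1/RW1/US1/PS0)
  lvl1: tbl 0x38, slot 28 ⇒ 0x3A007 (P1/RW1/US1/PS0)
  lvl2: tbl 0x3A, slot 3 ⇒ 0x3B007 (P1/RW1/US1/PS0)
  → PA=0x3BF18  (3 entries read)
#1 VA=0x443803F18 (r,kernel):
  TLB hit vpn=0x443803 → PA=0x3BF18
#2 VA=0x443803F18 (r,kernel):
  TLB hit vpn=0x443803 → PA=0x3BF18
#3 VA=0x443803F18 (r,kernel):
  TLB hit vpn=0x443803 → PA=0x3BF18

Access #0 fault: NONE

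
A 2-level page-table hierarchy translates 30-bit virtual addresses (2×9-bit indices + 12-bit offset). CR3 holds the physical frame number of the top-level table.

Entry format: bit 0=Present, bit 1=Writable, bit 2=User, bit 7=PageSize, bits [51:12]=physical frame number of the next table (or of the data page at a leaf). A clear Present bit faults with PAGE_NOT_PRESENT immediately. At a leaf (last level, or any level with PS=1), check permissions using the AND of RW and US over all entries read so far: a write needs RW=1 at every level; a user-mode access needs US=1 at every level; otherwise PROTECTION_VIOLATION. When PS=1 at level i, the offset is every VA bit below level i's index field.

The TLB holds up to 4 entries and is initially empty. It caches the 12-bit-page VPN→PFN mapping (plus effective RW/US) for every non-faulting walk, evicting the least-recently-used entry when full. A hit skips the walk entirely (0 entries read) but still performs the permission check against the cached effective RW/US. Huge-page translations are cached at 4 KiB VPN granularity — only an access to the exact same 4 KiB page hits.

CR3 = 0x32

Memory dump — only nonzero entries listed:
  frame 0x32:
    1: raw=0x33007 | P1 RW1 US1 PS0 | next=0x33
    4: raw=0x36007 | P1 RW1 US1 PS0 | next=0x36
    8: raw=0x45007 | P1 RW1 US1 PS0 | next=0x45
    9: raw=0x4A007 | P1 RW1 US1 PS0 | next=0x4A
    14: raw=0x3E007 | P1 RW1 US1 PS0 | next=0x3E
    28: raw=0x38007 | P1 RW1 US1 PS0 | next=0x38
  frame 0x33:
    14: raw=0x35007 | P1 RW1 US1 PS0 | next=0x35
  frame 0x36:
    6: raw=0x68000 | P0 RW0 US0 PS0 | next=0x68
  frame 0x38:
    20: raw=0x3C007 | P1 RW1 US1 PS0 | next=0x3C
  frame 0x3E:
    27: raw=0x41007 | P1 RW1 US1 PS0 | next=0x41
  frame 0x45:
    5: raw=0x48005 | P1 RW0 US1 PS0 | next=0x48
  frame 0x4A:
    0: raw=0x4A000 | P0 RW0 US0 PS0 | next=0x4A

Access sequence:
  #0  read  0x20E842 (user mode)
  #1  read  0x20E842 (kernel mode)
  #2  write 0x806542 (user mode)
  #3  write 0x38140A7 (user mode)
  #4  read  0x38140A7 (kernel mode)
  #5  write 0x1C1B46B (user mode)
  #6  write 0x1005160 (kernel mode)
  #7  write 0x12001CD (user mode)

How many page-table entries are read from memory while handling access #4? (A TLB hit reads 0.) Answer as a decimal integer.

Per-access translation:
#0 VA=0x20E842 (r,user):
  [0] read 0x32 idx=1: raw=0x33007 flags P=1 W=1 U=1 S=0
  [1] read 0x33 idx=14: raw=0x35007 flags P=1 W=1 U=1 S=0
  → PA=0x35842  (2 entries read)
#1 VA=0x20E842 (r,kernel):
  TLB hit vpn=0x20E → PA=0x35842
#2 VA=0x806542 (w,user):
  [0] read 0x32 idx=4: raw=0x36007 flags P=1 W=1 U=1 S=0
  [1] read 0x36 idx=6: raw=0x68000 flags P=0 W=0 U=0 S=0
  → PAGE_NOT_PRESENT  (2 entries read)
#3 VA=0x38140A7 (w,user):
  [0] read 0x32 idx=28: raw=0x38007 flags P=1 W=1 U=1 S=0
  [1] read 0x38 idx=20: raw=0x3C007 flags P=1 W=1 U=1 S=0
  → PA=0x3C0A7  (2 entries read)
#4 VA=0x38140A7 (r,kernel):
  TLB hit vpn=0x3814 → PA=0x3C0A7
#5 VA=0x1C1B46B (w,user):
  [0] read 0x32 idx=14: raw=0x3E007 flags P=1 W=1 U=1 S=0
  [1] read 0x3E idx=27: raw=0x41007 flags P=1 W=1 U=1 S=0
  → PA=0x4146B  (2 entries read)
#6 VA=0x1005160 (w,kernel):
  [0] read 0x32 idx=8: raw=0x45007 flags P=1 W=1 U=1 S=0
  [1] read 0x45 idx=5: raw=0x48005 flags P=1 W=0 U=1 S=0
  → PROTECTION_VIOLATION  (2 entries read)
#7 VA=0x12001CD (w,user):
  [0] read 0x32 idx=9: raw=0x4A007 flags P=1 W=1 U=1 S=0
  [1] read 0x4A idx=0: raw=0x4A000 flags P=0 W=0 U=0 S=0
  → PAGE_NOT_PRESENT  (2 entries read)

Entries read for #4: 0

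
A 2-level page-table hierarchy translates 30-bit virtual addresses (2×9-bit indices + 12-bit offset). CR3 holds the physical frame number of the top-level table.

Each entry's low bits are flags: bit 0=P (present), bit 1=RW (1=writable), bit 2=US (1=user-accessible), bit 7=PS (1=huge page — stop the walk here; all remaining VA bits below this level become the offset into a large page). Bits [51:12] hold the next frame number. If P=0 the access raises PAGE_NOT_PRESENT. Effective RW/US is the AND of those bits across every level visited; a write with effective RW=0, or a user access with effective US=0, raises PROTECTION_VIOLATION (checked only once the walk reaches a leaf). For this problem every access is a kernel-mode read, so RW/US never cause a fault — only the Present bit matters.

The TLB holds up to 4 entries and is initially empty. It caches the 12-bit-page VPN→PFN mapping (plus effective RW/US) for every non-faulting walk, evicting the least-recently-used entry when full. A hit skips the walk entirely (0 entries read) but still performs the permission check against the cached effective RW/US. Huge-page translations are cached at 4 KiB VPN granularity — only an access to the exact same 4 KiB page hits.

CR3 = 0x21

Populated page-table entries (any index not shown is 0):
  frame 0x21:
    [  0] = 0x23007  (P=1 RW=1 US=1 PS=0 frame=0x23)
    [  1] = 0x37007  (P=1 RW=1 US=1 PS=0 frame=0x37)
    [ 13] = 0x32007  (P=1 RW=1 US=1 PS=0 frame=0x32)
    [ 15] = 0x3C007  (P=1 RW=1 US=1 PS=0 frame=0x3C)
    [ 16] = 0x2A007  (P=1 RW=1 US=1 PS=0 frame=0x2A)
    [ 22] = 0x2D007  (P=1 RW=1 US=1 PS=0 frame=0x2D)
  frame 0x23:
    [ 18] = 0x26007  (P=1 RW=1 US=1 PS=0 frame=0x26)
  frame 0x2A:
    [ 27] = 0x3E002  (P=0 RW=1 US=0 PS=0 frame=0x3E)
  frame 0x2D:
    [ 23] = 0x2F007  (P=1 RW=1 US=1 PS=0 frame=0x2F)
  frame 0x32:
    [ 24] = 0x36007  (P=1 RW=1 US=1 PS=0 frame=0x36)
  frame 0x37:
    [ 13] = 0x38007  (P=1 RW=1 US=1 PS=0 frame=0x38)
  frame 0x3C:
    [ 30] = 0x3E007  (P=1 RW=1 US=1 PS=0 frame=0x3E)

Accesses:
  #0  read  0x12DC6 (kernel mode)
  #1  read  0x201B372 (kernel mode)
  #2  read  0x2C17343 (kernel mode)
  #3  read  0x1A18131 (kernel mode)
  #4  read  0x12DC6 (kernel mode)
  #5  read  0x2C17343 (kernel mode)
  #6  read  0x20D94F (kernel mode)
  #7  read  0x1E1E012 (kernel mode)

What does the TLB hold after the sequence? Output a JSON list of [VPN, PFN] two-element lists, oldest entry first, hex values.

Walk each access:
#0 VA=0x12DC6 (r,kernel):
  lvl0: tbl 0x21, slot 0 ⇒ 0x23007 (P1/RW1/US1/PS0)
  lvl1: tbl 0x23, slot 18 ⇒ 0x26007 (P1/RW1/US1/PS0)
  → PA=0x26DC6  (2 entries read)
#1 VA=0x201B372 (r,kernel):
  lvl0: tbl 0x21, slot 16 ⇒ 0x2A007 (P1/RW1/US1/PS0)
  lvl1: tbl 0x2A, slot 27 ⇒ 0x3E002 (P0/RW1/US0/PS0)
  ✗ PAGE_NOT_PRESENT  [2 reads]
#2 VA=0x2C17343 (r,kernel):
  lvl0: tbl 0x21, slot 22 ⇒ 0x2D007 (P1/RW1/US1/PS0)
  lvl1: tbl 0x2D, slot 23 ⇒ 0x2F007 (P1/RW1/US1/PS0)
  → PA=0x2F343  (2 entries read)
#3 VA=0x1A18131 (r,kernel):
  lvl0: tbl 0x21, slot 13 ⇒ 0x32007 (P1/RW1/US1/PS0)
  lvl1: tbl 0x32, slot 24 ⇒ 0x36007 (P1/RW1/US1/PS0)
  → PA=0x36131  (2 entries read)
#4 VA=0x12DC6 (r,kernel):
  TLB hit vpn=0x12 → PA=0x26DC6
#5 VA=0x2C17343 (r,kernel):
  TLB hit vpn=0x2C17 → PA=0x2F343
#6 VA=0x20D94F (r,kernel):
  lvl0: tbl 0x21, slot 1 ⇒ 0x37007 (P1/RW1/US1/PS0)
  lvl1: tbl 0x37, slot 13 ⇒ 0x38007 (P1/RW1/US1/PS0)
  → PA=0x3894F  (2 entries read)
#7 VA=0x1E1E012 (r,kernel):
  lvl0: tbl 0x21, slot 15 ⇒ 0x3C007 (P1/RW1/US1/PS0)
  lvl1: tbl 0x3C, slot 30 ⇒ 0x3E007 (P1/RW1/US1/PS0)
  → PA=0x3E012  (2 entries read)

TLB: [["0x12", "0x26"], ["0x2C17", "0x2F"], ["0x20D", "0x38"], ["0x1E1E", "0x3E"]]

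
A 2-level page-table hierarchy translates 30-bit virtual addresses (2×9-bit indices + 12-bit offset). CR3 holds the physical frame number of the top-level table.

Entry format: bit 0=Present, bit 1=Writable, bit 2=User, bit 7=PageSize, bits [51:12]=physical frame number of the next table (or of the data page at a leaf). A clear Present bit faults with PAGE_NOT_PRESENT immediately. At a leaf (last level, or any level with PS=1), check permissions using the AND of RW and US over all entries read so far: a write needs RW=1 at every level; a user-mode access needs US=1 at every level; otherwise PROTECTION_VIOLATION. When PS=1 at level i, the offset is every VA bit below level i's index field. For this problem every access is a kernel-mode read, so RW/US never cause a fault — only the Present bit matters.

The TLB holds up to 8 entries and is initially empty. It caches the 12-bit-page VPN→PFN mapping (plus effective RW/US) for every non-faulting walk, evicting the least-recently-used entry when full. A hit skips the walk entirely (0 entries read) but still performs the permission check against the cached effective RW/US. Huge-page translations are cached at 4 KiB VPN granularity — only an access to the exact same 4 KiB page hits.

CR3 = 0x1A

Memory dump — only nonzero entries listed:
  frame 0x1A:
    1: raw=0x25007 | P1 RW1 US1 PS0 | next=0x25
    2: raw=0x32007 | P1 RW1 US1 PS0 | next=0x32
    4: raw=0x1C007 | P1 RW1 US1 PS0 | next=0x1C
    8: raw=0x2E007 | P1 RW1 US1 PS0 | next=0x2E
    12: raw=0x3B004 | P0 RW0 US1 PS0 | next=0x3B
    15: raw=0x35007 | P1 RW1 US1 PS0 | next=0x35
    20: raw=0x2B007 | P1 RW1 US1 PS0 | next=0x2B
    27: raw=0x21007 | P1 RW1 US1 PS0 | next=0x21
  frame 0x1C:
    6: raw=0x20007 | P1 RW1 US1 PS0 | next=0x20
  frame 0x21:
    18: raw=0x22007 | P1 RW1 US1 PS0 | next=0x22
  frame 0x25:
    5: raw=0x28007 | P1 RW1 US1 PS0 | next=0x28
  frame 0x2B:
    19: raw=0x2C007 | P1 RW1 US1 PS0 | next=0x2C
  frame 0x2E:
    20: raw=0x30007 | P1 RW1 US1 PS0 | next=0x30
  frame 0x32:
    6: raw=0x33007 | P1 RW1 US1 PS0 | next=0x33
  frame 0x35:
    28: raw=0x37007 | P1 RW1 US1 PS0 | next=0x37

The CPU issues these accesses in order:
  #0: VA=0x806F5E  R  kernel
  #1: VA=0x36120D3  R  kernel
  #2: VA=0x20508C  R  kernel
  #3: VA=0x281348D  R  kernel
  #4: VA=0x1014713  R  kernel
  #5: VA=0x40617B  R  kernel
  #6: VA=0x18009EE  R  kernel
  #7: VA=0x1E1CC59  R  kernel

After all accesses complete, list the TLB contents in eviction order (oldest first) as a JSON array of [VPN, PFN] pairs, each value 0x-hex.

Walk each access:
#0 VA=0x806F5E (r,kernel):
  L0: frame=0x1A idx=4 entry=0x1C007 [P=1 RW=1 US=1 PS=0]
  L1: frame=0x1C idx=6 entry=0x20007 [P=1 RW=1 US=1 PS=0]
  → PA=0x20F5E  (2 entries read)
#1 VA=0x36120D3 (r,kernel):
  L0: frame=0x1A idx=27 entry=0x21007 [P=1 RW=1 US=1 PS=0]
  L1: frame=0x21 idx=18 entry=0x22007 [P=1 RW=1 US=1 PS=0]
  → PA=0x220D3  (2 entries read)
#2 VA=0x20508C (r,kernel):
  L0: frame=0x1A idx=1 entry=0x25007 [P=1 RW=1 US=1 PS=0]
  L1: frame=0x25 idx=5 entry=0x28007 [P=1 RW=1 US=1 PS=0]
  → PA=0x2808C  (2 entries read)
#3 VA=0x281348D (r,kernel):
  L0: frame=0x1A idx=20 entry=0x2B007 [P=1 RW=1 US=1 PS=0]
  L1: frame=0x2B idx=19 entry=0x2C007 [P=1 RW=1 US=1 PS=0]
  → PA=0x2C48D  (2 entries read)
#4 VA=0x1014713 (r,kernel):
  L0: frame=0x1A idx=8 entry=0x2E007 [P=1 RW=1 US=1 PS=0]
  L1: frame=0x2E idx=20 entry=0x30007 [P=1 RW=1 US=1 PS=0]
  → PA=0x30713  (2 entries read)
#5 VA=0x40617B (r,kernel):
  L0: frame=0x1A idx=2 entry=0x32007 [P=1 RW=1 US=1 PS=0]
  L1: frame=0x32 idx=6 entry=0x33007 [P=1 RW=1 US=1 PS=0]
  → PA=0x3317B  (2 entries read)
#6 VA=0x18009EE (r,kernel):
  L0: frame=0x1A idx=12 entry=0x3B004 [P=0 RW=0 US=1 PS=0]
  ✗ PAGE_NOT_PRESENT  [1 reads]
#7 VA=0x1E1CC59 (r,kernel):
  L0: frame=0x1A idx=15 entry=0x35007 [P=1 RW=1 US=1 PS=0]
  L1: frame=0x35 idx=28 entry=0x37007 [P=1 RW=1 US=1 PS=0]
  → PA=0x37C59  (2 entries read)

TLB: [["0x806", "0x20"], ["0x3612", "0x22"], ["0x205", "0x28"], ["0x2813", "0x2C"], ["0x1014", "0x30"], ["0x406", "0x33"], ["0x1E1C", "0x37"]]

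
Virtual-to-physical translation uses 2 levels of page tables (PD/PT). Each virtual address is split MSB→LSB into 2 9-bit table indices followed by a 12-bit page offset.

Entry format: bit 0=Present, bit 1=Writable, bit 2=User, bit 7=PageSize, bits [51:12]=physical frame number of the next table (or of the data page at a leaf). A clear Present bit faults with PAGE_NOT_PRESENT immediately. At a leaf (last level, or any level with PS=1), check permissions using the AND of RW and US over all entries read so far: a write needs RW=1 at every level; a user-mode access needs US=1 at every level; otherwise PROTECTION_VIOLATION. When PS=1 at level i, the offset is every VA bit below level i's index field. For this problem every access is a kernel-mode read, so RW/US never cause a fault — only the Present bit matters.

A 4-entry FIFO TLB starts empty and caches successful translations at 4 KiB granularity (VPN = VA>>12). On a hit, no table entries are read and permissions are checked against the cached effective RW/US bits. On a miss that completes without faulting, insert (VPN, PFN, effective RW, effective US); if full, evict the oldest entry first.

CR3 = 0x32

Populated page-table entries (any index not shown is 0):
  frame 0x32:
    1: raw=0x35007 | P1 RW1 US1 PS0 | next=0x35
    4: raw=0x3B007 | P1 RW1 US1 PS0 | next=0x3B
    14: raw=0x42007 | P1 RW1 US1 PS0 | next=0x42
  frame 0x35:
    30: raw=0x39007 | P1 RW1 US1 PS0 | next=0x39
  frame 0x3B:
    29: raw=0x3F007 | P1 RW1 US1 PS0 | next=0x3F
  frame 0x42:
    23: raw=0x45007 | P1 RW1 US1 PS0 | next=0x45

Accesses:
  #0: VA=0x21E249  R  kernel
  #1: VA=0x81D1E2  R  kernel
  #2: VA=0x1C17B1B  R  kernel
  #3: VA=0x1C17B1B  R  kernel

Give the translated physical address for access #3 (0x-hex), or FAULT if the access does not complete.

Trace:
#0 VA=0x21E249 (r,kernel):
  L0: frame=0x32 idx=1 entry=0x35007 [P=1 RW=1 US=1 PS=0]
  L1: frame=0x35 idx=30 entry=0x39007 [P=1 RW=1 US=1 PS=0]
  ✓ 0x39249  — 2 lookups
#1 VA=0x81D1E2 (r,kernel):
  L0: frame=0x32 idx=4 entry=0x3B007 [P=1 RW=1 US=1 PS=0]
  L1: frame=0x3B idx=29 entry=0x3F007 [P=1 RW=1 US=1 PS=0]
  ✓ 0x3F1E2  — 2 lookups
#2 VA=0x1C17B1B (r,kernel):
  L0: frame=0x32 idx=14 entry=0x42007 [P=1 RW=1 US=1 PS=0]
  L1: frame=0x42 idx=23 entry=0x45007 [P=1 RW=1 US=1 PS=0]
  ✓ 0x45B1B  — 2 lookups
#3 VA=0x1C17B1B (r,kernel):
  TLB hit vpn=0x1C17 → PA=0x45B1B

Access #3 PA: 0x45B1B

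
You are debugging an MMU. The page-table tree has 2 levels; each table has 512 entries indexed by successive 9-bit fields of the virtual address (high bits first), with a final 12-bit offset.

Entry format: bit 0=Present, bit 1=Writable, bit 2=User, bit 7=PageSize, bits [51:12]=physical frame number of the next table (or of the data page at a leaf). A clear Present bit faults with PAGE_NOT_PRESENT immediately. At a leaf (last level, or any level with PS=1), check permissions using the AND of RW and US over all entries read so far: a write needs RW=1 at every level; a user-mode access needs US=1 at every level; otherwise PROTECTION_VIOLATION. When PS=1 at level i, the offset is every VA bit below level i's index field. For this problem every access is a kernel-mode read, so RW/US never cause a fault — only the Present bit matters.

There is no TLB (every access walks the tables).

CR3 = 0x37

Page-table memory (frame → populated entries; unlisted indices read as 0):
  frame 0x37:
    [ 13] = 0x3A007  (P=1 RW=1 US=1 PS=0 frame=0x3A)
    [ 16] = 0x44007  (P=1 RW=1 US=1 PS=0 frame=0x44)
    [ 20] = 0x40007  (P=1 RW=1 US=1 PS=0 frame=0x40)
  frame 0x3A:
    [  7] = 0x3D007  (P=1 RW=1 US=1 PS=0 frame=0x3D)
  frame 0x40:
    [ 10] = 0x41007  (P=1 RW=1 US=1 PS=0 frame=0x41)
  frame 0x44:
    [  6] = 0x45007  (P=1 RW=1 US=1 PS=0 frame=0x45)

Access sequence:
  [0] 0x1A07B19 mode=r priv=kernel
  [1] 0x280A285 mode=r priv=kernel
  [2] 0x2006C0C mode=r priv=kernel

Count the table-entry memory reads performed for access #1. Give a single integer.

Trace:
#0 VA=0x1A07B19 (r,kernel):
  lvl0: tbl 0x37, slot 13 ⇒ 0x3A007 (P1/RW1/US1/PS0)
  lvl1: tbl 0x3A, slot 7 ⇒ 0x3D007 (P1/RW1/US1/PS0)
  ⇒ phys 0x3DB19  [2 reads]
#1 VA=0x280A285 (r,kernel):
  lvl0: tbl 0x37, slot 20 ⇒ 0x40007 (P1/RW1/US1/PS0)
  lvl1: tbl 0x40, slot 10 ⇒ 0x41007 (P1/RW1/US1/PS0)
  ⇒ phys 0x41285  [2 reads]
#2 VA=0x2006C0C (r,kernel):
  lvl0: tbl 0x37, slot 16 ⇒ 0x44007 (P1/RW1/US1/PS0)
  lvl1: tbl 0x44, slot 6 ⇒ 0x45007 (P1/RW1/US1/PS0)
  ⇒ phys 0x45C0C  [2 reads]

Entries read for #1: 2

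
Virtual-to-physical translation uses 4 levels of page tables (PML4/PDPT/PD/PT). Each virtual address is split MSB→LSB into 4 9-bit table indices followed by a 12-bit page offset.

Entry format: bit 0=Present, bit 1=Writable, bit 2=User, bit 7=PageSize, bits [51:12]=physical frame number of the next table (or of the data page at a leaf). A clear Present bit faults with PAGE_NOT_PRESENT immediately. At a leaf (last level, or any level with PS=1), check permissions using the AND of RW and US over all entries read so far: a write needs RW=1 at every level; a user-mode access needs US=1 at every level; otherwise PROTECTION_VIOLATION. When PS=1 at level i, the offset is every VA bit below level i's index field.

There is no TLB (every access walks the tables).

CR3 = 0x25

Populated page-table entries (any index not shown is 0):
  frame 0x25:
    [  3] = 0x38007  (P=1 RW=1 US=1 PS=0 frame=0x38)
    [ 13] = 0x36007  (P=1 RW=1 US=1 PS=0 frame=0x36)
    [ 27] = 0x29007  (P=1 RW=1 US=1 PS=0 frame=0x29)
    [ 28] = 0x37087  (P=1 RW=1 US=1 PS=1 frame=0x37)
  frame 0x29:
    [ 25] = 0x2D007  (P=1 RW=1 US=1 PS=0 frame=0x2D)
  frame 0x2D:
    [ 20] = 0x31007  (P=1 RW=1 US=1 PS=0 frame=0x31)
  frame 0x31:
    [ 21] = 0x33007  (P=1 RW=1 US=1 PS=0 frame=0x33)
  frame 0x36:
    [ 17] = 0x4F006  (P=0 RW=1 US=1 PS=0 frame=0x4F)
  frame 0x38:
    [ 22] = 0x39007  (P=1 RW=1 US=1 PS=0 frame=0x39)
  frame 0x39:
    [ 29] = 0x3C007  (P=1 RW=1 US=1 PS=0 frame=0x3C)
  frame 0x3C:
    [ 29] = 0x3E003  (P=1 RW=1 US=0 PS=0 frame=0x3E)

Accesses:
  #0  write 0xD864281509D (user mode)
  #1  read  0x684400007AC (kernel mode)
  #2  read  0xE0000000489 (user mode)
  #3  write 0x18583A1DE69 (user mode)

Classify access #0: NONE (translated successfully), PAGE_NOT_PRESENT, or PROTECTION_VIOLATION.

Trace:
#0 VA=0xD864281509D (w,user):
  [0] read 0x25 idx=27: raw=0x29007 flags P=1 W=1 U=1 S=0
  [1] read 0x29 idx=25: raw=0x2D007 flags P=1 W=1 U=1 S=0
  [2] read 0x2D idx=20: raw=0x31007 flags P=1 W=1 U=1 S=0
  [3] read 0x31 idx=21: raw=0x33007 flags P=1 W=1 U=1 S=0
  ⇒ phys 0x3309D  [4 reads]
#1 VA=0x684400007AC (r,kernel):
  [0] read 0x25 idx=13: raw=0x36007 flags P=1 W=1 U=1 S=0
  [1] read 0x36 idx=17: raw=0x4F006 flags P=0 W=1 U=1 S=0
  → PAGE_NOT_PRESENT  (2 entries read)
#2 VA=0xE0000000489 (r,user):
  [0] read 0x25 idx=28: raw=0x37087 flags P=1 W=1 U=1 S=1
  ⇒ phys 0x37489 (huge @L0)  [1 reads]
#3 VA=0x18583A1DE69 (w,user):
  [0] read 0x25 idx=3: raw=0x38007 flags P=1 W=1 U=1 S=0
  [1] read 0x38 idx=22: raw=0x39007 flags P=1 W=1 U=1 S=0
  [2] read 0x39 idx=29: raw=0x3C007 flags P=1 W=1 U=1 S=0
  [3] read 0x3C idx=29: raw=0x3E003 flags P=1 W=1 U=0 S=0
  → PROTECTION_VIOLATION  (4 entries read)

Access #0 fault: NONE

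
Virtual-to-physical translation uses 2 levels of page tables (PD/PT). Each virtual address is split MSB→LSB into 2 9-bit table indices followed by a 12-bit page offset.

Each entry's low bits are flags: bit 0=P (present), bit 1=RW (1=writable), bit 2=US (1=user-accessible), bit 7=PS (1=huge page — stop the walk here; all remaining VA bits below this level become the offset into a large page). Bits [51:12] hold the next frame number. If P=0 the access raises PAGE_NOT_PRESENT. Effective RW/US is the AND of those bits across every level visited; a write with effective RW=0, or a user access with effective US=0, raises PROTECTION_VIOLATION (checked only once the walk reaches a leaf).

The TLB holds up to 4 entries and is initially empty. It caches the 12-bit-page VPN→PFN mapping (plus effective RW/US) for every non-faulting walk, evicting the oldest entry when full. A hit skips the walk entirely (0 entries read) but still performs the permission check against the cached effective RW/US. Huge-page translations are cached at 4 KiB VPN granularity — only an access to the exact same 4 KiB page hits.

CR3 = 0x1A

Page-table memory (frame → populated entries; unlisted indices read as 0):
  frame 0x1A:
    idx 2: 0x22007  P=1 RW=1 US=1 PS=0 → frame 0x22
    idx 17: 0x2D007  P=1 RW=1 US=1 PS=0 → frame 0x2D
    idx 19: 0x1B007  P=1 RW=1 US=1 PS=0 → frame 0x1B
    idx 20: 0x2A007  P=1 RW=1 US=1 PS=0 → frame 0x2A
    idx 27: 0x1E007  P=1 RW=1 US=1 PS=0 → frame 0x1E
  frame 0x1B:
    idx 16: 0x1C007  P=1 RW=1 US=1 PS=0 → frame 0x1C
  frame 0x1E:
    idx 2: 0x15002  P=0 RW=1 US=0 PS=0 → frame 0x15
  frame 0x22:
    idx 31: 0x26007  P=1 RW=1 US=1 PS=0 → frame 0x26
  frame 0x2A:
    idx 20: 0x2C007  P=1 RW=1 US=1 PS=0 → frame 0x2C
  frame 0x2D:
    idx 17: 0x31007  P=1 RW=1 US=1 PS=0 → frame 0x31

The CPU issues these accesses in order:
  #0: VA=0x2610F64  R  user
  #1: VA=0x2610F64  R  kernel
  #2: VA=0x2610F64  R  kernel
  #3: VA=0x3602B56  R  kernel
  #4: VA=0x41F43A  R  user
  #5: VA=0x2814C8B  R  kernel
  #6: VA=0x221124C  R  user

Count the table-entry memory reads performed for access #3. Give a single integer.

Walk each access:
#0 VA=0x2610F64 (r,user):
  lvl0: tbl 0x1A, slot 19 ⇒ 0x1B007 (P1/RW1/US1/PS0)
  lvl1: tbl 0x1B, slot 16 ⇒ 0x1C007 (P1/RW1/US1/PS0)
  → PA=0x1CF64  (2 entries read)
#1 VA=0x2610F64 (r,kernel):
  TLB hit vpn=0x2610 → PA=0x1CF64
#2 VA=0x2610F64 (r,kernel):
  TLB hit vpn=0x2610 → PA=0x1CF64
#3 VA=0x3602B56 (r,kernel):
  lvl0: tbl 0x1A, slot 27 ⇒ 0x1E007 (P1/RW1/US1/PS0)
  lvl1: tbl 0x1E, slot 2 ⇒ 0x15002 (P0/RW1/US0/PS0)
  ✗ PAGE_NOT_PRESENT  [2 reads]
#4 VA=0x41F43A (r,user):
  lvl0: tbl 0x1A, slot 2 ⇒ 0x22007 (P1/RW1/US1/PS0)
  lvl1: tbl 0x22, slot 31 ⇒ 0x26007 (P1/RW1/US1/PS0)
  → PA=0x2643A  (2 entries read)
#5 VA=0x2814C8B (r,kernel):
  lvl0: tbl 0x1A, slot 20 ⇒ 0x2A007 (P1/RW1/US1/PS0)
  lvl1: tbl 0x2A, slot 20 ⇒ 0x2C007 (P1/RW1/US1/PS0)
  → PA=0x2CC8B  (2 entries read)
#6 VA=0x221124C (r,user):
  lvl0: tbl 0x1A, slot 17 ⇒ 0x2D007 (P1/RW1/US1/PS0)
  lvl1: tbl 0x2D, slot 17 ⇒ 0x31007 (P1/RW1/US1/PS0)
  → PA=0x3124C  (2 entries read)

Entries read for #3: 2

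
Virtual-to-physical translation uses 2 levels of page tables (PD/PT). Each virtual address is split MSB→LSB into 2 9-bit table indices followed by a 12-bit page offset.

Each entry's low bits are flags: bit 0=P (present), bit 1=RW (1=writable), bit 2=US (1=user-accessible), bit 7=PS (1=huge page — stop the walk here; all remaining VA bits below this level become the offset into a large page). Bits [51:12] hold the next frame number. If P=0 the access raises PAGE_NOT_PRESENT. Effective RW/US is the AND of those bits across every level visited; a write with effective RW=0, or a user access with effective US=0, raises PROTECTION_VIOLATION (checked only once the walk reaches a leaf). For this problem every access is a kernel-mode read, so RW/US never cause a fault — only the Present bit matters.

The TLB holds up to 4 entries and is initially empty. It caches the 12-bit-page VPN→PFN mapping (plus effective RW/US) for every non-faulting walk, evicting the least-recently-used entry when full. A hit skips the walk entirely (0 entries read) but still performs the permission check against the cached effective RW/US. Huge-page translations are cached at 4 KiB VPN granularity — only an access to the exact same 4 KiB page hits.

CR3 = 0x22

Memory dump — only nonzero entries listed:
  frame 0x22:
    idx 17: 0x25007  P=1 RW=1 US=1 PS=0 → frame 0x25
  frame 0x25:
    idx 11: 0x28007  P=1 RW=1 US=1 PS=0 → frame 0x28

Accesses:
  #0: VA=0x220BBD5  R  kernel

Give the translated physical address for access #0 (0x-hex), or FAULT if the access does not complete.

Trace:
#0 VA=0x220BBD5 (r,kernel):
  L0 @0x22[17] → 0x25007  P=1,RW=1,US=1,PS=0
  L1 @0x25[11] → 0x28007  P=1,RW=1,US=1,PS=0
  → PA=0x28BD5  (2 entries read)

Access #0 PA: 0x28BD5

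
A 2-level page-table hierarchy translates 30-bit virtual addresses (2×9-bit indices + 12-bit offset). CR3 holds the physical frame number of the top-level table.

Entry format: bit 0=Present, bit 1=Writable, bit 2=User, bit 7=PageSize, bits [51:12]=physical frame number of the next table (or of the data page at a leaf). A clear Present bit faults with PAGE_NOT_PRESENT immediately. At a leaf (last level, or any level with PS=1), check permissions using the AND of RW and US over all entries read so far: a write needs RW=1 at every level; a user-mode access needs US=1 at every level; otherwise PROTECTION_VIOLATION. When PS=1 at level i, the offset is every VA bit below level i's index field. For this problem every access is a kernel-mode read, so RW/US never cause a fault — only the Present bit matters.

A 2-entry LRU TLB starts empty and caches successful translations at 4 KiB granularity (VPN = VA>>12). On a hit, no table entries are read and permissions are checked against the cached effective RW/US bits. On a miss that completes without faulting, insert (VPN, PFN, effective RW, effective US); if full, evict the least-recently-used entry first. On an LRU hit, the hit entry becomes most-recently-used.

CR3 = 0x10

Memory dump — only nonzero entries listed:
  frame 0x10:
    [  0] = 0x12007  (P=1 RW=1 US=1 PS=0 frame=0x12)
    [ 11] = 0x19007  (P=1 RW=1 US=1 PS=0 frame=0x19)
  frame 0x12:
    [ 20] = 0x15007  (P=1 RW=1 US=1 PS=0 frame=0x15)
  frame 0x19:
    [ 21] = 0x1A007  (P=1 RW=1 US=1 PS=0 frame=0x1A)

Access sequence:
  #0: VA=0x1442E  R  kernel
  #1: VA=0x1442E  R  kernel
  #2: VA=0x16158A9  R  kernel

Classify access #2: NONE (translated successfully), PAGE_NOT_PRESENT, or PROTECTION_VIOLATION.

Walk each access:
#0 VA=0x1442E (r,kernel):
  lvl0: tbl 0x10, slot 0 ⇒ 0x12007 (P1/RW1/US1/PS0)
  lvl1: tbl 0x12, slot 20 ⇒ 0x15007 (P1/RW1/US1/PS0)
  → PA=0x1542E  (2 entries read)
#1 VA=0x1442E (r,kernel):
  TLB hit vpn=0x14 → PA=0x1542E
#2 VA=0x16158A9 (r,kernel):
  lvl0: tbl 0x10, slot 11 ⇒ 0x19007 (P1/RW1/US1/PS0)
  lvl1: tbl 0x19, slot 21 ⇒ 0x1A007 (P1/RW1/US1/PS0)
  → PA=0x1A8A9  (2 entries read)

Access #2 fault: NONE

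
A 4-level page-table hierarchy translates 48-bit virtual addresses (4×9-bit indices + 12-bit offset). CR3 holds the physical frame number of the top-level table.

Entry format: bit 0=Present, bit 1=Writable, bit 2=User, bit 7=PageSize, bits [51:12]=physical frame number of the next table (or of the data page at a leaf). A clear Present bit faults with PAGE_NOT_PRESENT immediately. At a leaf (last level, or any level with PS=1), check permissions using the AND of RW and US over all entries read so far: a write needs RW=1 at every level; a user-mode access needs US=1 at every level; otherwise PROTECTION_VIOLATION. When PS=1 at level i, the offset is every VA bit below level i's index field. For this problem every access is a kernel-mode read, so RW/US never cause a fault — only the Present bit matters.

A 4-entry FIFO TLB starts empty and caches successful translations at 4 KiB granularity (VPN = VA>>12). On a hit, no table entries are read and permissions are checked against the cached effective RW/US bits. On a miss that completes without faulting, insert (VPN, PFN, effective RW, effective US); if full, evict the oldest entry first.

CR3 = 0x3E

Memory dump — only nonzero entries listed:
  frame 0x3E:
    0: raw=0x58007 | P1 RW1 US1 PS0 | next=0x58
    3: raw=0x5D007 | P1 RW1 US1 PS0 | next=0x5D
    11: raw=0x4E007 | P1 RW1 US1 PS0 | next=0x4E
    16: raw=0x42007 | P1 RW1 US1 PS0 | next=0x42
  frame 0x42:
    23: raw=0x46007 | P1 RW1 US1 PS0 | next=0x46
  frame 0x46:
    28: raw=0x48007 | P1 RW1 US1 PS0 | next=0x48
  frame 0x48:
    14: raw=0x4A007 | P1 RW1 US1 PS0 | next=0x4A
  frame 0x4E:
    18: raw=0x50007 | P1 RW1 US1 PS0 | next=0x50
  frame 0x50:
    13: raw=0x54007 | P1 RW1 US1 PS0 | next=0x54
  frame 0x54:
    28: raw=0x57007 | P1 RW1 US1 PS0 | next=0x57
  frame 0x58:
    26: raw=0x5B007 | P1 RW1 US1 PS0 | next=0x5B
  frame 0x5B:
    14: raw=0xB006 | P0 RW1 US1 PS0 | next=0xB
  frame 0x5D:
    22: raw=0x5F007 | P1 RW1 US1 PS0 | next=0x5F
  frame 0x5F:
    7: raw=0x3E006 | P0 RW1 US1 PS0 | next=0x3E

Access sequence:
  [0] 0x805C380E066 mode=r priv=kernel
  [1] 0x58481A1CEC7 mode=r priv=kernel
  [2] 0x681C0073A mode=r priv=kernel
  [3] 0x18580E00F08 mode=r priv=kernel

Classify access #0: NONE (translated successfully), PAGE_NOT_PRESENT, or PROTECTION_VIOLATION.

Trace:
#0 VA=0x805C380E066 (r,kernel):
  L0 @0x3E[16] → 0x42007  P=1,RW=1,US=1,PS=0
  L1 @0x42[23] → 0x46007  P=1,RW=1,US=1,PS=0
  L2 @0x46[28] → 0x48007  P=1,RW=1,US=1,PS=0
  L3 @0x48[14] → 0x4A007  P=1,RW=1,US=1,PS=0
  → PA=0x4A066  (4 entries read)
#1 VA=0x58481A1CEC7 (r,kernel):
  L0 @0x3E[11] → 0x4E007  P=1,RW=1,US=1,PS=0
  L1 @0x4E[18] → 0x50007  P=1,RW=1,US=1,PS=0
  L2 @0x50[13] → 0x54007  P=1,RW=1,US=1,PS=0
  L3 @0x54[28] → 0x57007  P=1,RW=1,US=1,PS=0
  → PA=0x57EC7  (4 entries read)
#2 VA=0x681C0073A (r,kernel):
  L0 @0x3E[0] → 0x58007  P=1,RW=1,US=1,PS=0
  L1 @0x58[26] → 0x5B007  P=1,RW=1,US=1,PS=0
  L2 @0x5B[14] → 0xB006  P=0,RW=1,US=1,PS=0
  → PAGE_NOT_PRESENT  (3 entries read)
#3 VA=0x18580E00F08 (r,kernel):
  L0 @0x3E[3] → 0x5D007  P=1,RW=1,US=1,PS=0
  L1 @0x5D[22] → 0x5F007  P=1,RW=1,US=1,PS=0
  L2 @0x5F[7] → 0x3E006  P=0,RW=1,US=1,PS=0
  → PAGE_NOT_PRESENT  (3 entries read)

Access #0 fault: NONE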